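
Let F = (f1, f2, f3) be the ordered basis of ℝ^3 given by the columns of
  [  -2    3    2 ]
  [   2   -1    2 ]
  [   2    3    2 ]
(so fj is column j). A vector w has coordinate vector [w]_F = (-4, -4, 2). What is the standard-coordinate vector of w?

(0, 0, -16)

w = M [w]_F, where M has columns f1, ..., f3.
Carrying out the matrix-vector product, w = (0, 0, -16).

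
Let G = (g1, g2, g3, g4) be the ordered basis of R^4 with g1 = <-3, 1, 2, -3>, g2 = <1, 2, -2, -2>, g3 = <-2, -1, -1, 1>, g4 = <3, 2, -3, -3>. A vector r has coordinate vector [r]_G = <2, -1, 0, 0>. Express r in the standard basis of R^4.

<-7, 0, 6, -4>

By definition r = 2g1 - g2 + 0·g3 + 0·g4.
Summing componentwise gives <-7, 0, 6, -4>.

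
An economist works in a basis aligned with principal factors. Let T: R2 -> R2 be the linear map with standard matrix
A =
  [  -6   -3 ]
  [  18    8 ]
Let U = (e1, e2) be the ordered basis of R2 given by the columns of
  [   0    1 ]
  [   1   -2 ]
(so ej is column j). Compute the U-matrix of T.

The j-th column of [T]_U is [T(ej)]_U.
T(e1) = A e1 = <-3, 8> = 2e1 - 3e2, so column 1 is <2, -3>.
Repeating for e2 and assembling the columns gives [[2, 2], [-3, 0]].

[[2, 2], [-3, 0]]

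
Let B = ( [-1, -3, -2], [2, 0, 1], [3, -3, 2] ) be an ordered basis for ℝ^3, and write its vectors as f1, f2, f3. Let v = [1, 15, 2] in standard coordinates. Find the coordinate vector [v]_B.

[-2, 4, -3]

Write v = c_1 f1 + ... + c_3 f3 and solve for the c_i.
Row-reducing the augmented matrix [M | v] gives c = (-2, 4, -3).
Check: -2f1 + 4f2 - 3f3 = [1, 15, 2].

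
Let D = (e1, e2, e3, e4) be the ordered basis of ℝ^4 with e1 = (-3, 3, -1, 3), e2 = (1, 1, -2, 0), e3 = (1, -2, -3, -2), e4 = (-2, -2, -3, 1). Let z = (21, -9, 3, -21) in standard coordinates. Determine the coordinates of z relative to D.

[z]_D is the unique c with M c = z, where M has columns e1, ..., e4.
Row-reducing the augmented matrix [M | z] gives c = (-3, 0, 4, -4).
Check: -3e1 + 0·e2 + 4e3 - 4e4 = (21, -9, 3, -21).

(-3, 0, 4, -4)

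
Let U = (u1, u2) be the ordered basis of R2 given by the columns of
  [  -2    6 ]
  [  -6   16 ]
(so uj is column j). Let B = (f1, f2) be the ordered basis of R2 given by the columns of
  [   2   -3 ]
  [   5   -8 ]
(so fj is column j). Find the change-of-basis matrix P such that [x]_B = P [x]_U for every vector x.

Let M have columns uj and N have columns fj. Then for every x, N [x]_B = x = M [x]_U, so P = N^(-1) M.
Since det N = -1, N^(-1) has integer entries; multiplying gives P = [[2, 0], [2, -2]].

[[2, 0], [2, -2]]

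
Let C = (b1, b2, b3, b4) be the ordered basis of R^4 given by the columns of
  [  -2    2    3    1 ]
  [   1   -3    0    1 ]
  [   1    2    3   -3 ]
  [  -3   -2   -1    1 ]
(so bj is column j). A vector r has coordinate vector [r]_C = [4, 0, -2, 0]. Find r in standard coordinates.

[-14, 4, -2, -10]

By definition r = 4b1 + 0·b2 - 2b3 + 0·b4.
Summing componentwise gives [-14, 4, -2, -10].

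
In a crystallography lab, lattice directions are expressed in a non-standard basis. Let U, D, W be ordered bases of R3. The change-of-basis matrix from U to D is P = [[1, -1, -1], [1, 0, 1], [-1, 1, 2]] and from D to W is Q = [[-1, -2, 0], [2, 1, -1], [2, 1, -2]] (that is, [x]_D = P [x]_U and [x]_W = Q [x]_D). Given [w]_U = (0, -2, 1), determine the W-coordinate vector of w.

(-3, 3, 3)

Apply P to get D-coordinates (1, 1, 0), then Q to get W-coordinates.
The result is [w]_W = (-3, 3, 3).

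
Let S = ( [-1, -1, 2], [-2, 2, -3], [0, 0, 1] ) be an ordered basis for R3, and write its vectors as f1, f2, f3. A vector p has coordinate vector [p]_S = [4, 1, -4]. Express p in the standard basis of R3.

By definition p = 4f1 + f2 - 4f3.
Summing componentwise gives [-6, -2, 1].

[-6, -2, 1]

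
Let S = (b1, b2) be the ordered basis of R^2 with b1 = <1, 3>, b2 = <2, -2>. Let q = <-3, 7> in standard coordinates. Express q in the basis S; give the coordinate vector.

[q]_S is the unique c with M c = q, where M has columns b1, b2.
System: c_1 + 2c_2 = -3, 3c_1 - 2c_2 = 7; solving gives c_1 = 1, c_2 = -2.
Check: b1 - 2b2 = <-3, 7>.

<1, -2>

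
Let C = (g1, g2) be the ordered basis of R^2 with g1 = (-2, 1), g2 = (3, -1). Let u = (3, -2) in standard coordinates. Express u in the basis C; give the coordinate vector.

(-3, -1)

Write u = c_1 g1 + c_2 g2 and solve for the c_i.
System: -2c_1 + 3c_2 = 3, c_1 - c_2 = -2; solving gives c_1 = -3, c_2 = -1.
Check: -3g1 - g2 = (3, -2).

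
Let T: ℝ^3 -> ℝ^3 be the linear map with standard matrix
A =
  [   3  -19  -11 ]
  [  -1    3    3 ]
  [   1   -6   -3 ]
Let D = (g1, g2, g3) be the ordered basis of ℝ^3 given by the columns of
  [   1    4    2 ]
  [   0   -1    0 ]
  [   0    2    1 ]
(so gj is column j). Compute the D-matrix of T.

[[1, 1, -3], [1, 1, -1], [-1, 2, 1]]

The j-th column of [T]_D is [T(gj)]_D.
T(g1) = A g1 = (3, -1, 1) = g1 + g2 - g3, so column 1 is (1, 1, -1).
Repeating for g2, g3 and assembling the columns gives [[1, 1, -3], [1, 1, -1], [-1, 2, 1]].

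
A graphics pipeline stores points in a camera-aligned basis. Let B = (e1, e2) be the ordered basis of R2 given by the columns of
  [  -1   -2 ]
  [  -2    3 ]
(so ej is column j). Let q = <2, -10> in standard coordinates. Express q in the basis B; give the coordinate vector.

[q]_B is the unique c with M c = q, where M has columns e1, e2.
System: -c_1 - 2c_2 = 2, -2c_1 + 3c_2 = -10; solving gives c_1 = 2, c_2 = -2.
Check: 2e1 - 2e2 = <2, -10>.

<2, -2>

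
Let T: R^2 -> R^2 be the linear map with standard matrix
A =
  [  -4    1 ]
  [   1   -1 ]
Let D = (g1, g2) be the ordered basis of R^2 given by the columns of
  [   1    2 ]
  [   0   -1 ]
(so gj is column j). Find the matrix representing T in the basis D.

[[-2, -3], [-1, -3]]

With P the matrix whose columns are g1, g2, [T]_D = P^(-1) A P.
Column by column: T(g1) = A g1 = (-4, 1); its D-coordinates (-2, -1) give column 1.
Continuing for each basis vector yields [T]_D = [[-2, -3], [-1, -3]].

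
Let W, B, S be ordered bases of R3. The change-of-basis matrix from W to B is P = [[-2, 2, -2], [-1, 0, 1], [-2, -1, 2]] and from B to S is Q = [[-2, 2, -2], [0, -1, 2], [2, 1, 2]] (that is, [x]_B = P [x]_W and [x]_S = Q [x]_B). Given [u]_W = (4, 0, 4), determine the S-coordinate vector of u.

(32, 0, -32)

Apply P to get B-coordinates (-16, 0, 0), then Q to get S-coordinates.
The result is [u]_S = (32, 0, -32).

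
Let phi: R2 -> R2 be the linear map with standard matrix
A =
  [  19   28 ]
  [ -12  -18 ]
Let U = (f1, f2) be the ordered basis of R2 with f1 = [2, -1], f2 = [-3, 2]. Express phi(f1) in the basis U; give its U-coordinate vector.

Column 1 of [phi]_U is the U-coordinate vector of phi(f1).
In standard coordinates phi(f1) = A f1 = [10, -6].
Converting to U: [10, -6] = 2f1 - 2f2, so the coordinate vector is [2, -2].

[2, -2]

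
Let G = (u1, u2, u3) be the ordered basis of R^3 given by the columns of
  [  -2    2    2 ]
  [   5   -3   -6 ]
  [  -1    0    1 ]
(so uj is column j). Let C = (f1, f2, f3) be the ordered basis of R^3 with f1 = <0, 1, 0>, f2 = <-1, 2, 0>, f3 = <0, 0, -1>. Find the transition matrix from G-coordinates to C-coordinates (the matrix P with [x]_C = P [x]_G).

[[1, 1, -2], [2, -2, -2], [1, 0, -1]]

Take x = uj: its G-coordinates are the j-th standard unit vector, so P e_j — column j of P — equals [uj]_C.
u1 = f1 + 2f2 + f3, giving column 1 = <1, 2, 1>; repeating for each j gives P = [[1, 1, -2], [2, -2, -2], [1, 0, -1]].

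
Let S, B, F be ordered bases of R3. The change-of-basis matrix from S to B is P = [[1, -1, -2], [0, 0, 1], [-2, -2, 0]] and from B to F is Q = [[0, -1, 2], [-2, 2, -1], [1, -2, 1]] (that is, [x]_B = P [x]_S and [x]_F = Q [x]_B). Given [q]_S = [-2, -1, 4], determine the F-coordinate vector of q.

[8, 20, -11]

Apply P to get B-coordinates [-9, 4, 6], then Q to get F-coordinates.
The result is [q]_F = [8, 20, -11].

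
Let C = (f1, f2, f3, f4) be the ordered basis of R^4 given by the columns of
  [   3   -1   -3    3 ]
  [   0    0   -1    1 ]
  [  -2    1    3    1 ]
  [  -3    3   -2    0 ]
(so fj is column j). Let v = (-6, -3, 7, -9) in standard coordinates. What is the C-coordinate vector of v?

Write v = c_1 f1 + ... + c_4 f4 and solve for the c_i.
Solving this 4x4 system gives c = (1, 0, 3, 0).
Check: f1 + 0·f2 + 3f3 + 0·f4 = (-6, -3, 7, -9).

(1, 0, 3, 0)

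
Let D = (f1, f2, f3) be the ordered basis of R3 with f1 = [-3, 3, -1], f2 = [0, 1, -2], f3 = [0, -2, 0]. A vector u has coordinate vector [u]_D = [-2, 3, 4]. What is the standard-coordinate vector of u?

[6, -11, -4]

The coordinates say u = -2f1 + 3f2 + 4f3; adding the scaled basis vectors gives [6, -11, -4].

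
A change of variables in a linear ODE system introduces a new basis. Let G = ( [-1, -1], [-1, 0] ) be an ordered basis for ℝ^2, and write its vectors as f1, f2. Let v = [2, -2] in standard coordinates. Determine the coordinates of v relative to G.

[2, -4]

[v]_G is the unique c with M c = v, where M has columns f1, f2.
System: -c_1 - c_2 = 2, -c_1 + 0c_2 = -2; solving gives c_1 = 2, c_2 = -4.
Check: 2f1 - 4f2 = [2, -2].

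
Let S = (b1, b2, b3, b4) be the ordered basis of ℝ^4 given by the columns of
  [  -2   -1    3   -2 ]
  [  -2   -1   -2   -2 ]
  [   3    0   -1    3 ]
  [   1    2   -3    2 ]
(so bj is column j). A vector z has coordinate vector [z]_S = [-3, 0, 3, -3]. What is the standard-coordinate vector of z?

[21, 6, -21, -18]

By definition z = -3b1 + 0·b2 + 3b3 - 3b4.
Summing componentwise gives [21, 6, -21, -18].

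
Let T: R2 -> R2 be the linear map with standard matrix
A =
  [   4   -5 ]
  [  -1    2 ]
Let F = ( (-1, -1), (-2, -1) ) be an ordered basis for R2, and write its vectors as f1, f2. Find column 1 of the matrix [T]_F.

(3, -2)

Compute T(f1) = A f1 = (1, -1) in standard coordinates.
Then write this in F-coordinates: solve for y in y_1 f1 + y_2 f2 = (1, -1).
This gives y = (3, -2), which is column 1 of [T]_F.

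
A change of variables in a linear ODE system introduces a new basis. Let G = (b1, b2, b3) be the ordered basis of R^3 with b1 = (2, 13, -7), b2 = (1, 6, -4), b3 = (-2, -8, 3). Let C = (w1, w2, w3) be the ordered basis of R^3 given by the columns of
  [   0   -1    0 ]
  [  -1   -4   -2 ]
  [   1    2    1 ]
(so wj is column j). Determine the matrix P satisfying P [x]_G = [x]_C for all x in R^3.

[[-1, -2, -2], [-2, -1, 2], [-2, 0, 1]]

Let M have columns bj and N have columns wj. Then for every x, N [x]_C = x = M [x]_G, so P = N^(-1) M.
Since det N = 1, N^(-1) has integer entries; multiplying gives P = [[-1, -2, -2], [-2, -1, 2], [-2, 0, 1]].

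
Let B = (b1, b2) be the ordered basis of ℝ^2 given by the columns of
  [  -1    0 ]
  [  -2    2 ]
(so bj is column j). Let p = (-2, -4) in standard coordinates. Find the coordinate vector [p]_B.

We seek scalars with c_1 b1 + c_2 b2 = p; equivalently solve M c = p where the columns of M are b1, b2.
System: -c_1 + 0c_2 = -2, -2c_1 + 2c_2 = -4; solving gives c_1 = 2, c_2 = 0.
Check: 2b1 + 0·b2 = (-2, -4).

(2, 0)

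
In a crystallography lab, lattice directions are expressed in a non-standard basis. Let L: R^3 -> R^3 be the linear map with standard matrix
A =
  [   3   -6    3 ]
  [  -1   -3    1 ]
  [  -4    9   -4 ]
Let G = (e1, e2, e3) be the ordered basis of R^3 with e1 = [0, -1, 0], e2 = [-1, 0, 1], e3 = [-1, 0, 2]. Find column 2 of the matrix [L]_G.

Compute L(e2) = A e2 = [0, 2, 0] in standard coordinates.
Then write this in G-coordinates: solve for y in y_1 e1 + ... + y_3 e3 = [0, 2, 0].
This gives y = [-2, 0, 0], which is column 2 of [L]_G.

[-2, 0, 0]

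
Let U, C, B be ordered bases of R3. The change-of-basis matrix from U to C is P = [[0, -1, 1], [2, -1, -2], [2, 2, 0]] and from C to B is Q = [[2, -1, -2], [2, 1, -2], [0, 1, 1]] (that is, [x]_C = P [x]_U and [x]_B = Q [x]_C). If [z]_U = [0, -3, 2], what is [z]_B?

[23, 21, -7]

Composing the changes, [z]_B = Q P [z]_U.
Q P = [[-6, -5, 4], [-2, -7, 0], [4, 1, -2]]; applying this to [0, -3, 2] gives [23, 21, -7].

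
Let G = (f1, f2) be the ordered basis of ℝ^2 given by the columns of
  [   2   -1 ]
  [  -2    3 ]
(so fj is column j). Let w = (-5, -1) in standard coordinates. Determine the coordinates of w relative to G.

Write w = c_1 f1 + c_2 f2 and solve for the c_i.
System: 2c_1 - c_2 = -5, -2c_1 + 3c_2 = -1; solving gives c_1 = -4, c_2 = -3.
Check: -4f1 - 3f2 = (-5, -1).

(-4, -3)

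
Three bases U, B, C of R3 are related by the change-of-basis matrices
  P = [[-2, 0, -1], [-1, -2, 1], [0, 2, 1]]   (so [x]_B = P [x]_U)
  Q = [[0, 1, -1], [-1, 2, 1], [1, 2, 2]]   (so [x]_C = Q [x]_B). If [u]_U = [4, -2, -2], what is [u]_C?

[4, -4, -22]

First [u]_B = P [u]_U = [-6, -2, -6].
Then [u]_C = Q [u]_B = [4, -4, -22].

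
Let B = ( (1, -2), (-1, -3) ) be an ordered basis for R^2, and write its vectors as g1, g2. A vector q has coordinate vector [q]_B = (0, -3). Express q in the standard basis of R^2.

(3, 9)

The coordinates say q = 0·g1 - 3g2; adding the scaled basis vectors gives (3, 9).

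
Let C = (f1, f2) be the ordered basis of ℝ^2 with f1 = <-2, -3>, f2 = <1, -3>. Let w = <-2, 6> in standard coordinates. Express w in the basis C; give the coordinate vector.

<0, -2>

Write w = c_1 f1 + c_2 f2 and solve for the c_i.
System: -2c_1 + c_2 = -2, -3c_1 - 3c_2 = 6; solving gives c_1 = 0, c_2 = -2.
Check: 0·f1 - 2f2 = <-2, 6>.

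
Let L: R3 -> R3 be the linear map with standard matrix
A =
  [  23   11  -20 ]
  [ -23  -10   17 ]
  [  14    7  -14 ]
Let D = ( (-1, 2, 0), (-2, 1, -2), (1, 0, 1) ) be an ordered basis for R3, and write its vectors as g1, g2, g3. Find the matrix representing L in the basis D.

[[1, 2, -3], [1, -2, 0], [2, 3, 0]]

The j-th column of [L]_D is [L(gj)]_D.
L(g1) = A g1 = (-1, 3, 0) = g1 + g2 + 2g3, so column 1 is (1, 1, 2).
Repeating for g2, g3 and assembling the columns gives [[1, 2, -3], [1, -2, 0], [2, 3, 0]].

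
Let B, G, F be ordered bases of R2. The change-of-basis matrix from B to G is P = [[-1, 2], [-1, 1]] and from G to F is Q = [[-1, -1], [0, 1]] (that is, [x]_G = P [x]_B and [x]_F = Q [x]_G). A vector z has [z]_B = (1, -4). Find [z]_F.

First [z]_G = P [z]_B = (-9, -5).
Then [z]_F = Q [z]_G = (14, -5).

(14, -5)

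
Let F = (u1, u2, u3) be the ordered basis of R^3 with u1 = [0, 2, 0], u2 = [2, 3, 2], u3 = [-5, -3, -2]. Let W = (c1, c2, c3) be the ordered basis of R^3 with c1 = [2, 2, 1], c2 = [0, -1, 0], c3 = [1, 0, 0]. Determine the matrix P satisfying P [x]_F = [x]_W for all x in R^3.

[[0, 2, -2], [-2, 1, -1], [0, -2, -1]]

Let M have columns uj and N have columns cj. Then for every x, N [x]_W = x = M [x]_F, so P = N^(-1) M.
Since det N = 1, N^(-1) has integer entries; multiplying gives P = [[0, 2, -2], [-2, 1, -1], [0, -2, -1]].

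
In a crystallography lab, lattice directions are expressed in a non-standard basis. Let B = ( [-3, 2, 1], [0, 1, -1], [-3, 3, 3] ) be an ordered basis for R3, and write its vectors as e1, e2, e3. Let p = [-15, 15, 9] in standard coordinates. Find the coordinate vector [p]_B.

[2, 2, 3]

[p]_B is the unique c with M c = p, where M has columns e1, ..., e3.
Gaussian elimination on [M | p] yields c = (2, 2, 3).
Check: 2e1 + 2e2 + 3e3 = [-15, 15, 9].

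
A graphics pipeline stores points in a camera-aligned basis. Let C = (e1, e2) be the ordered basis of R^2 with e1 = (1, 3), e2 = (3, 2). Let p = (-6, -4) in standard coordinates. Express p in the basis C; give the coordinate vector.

[p]_C is the unique c with M c = p, where M has columns e1, e2.
System: c_1 + 3c_2 = -6, 3c_1 + 2c_2 = -4; solving gives c_1 = 0, c_2 = -2.
Check: 0·e1 - 2e2 = (-6, -4).

(0, -2)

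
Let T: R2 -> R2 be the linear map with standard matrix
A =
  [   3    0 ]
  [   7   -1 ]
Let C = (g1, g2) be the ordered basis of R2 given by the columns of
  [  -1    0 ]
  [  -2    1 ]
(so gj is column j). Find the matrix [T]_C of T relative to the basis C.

With P the matrix whose columns are g1, g2, [T]_C = P^(-1) A P.
Column by column: T(g1) = A g1 = [-3, -5]; its C-coordinates [3, 1] give column 1.
Continuing for each basis vector yields [T]_C = [[3, 0], [1, -1]].

[[3, 0], [1, -1]]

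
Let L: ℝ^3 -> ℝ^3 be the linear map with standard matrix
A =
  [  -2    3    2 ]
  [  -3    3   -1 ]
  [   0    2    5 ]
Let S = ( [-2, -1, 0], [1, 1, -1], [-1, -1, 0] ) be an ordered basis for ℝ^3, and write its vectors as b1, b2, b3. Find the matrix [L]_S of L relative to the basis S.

The j-th column of [L]_S is [L(bj)]_S.
L(b1) = A b1 = [1, 3, -2] = 2b1 + 2b2 - 3b3, so column 1 is [2, 2, -3].
Repeating for b2, b3 and assembling the columns gives [[2, 2, 1], [2, 3, 2], [-3, 0, 1]].

[[2, 2, 1], [2, 3, 2], [-3, 0, 1]]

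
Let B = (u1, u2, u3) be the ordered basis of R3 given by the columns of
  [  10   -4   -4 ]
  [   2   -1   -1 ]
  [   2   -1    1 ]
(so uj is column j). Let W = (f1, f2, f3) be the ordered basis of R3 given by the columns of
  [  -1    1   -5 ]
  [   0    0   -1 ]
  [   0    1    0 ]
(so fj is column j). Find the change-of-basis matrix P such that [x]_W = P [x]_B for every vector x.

Take x = uj: its B-coordinates are the j-th standard unit vector, so P e_j — column j of P — equals [uj]_W.
u1 = 2f1 + 2f2 - 2f3, giving column 1 = [2, 2, -2]; repeating for each j gives P = [[2, -2, 0], [2, -1, 1], [-2, 1, 1]].

[[2, -2, 0], [2, -1, 1], [-2, 1, 1]]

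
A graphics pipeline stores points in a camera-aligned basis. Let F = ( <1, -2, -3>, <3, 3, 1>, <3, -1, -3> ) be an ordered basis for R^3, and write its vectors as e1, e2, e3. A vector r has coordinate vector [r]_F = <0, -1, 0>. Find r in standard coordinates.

r = M [r]_F, where M has columns e1, ..., e3.
Carrying out the matrix-vector product, r = <-3, -3, -1>.

<-3, -3, -1>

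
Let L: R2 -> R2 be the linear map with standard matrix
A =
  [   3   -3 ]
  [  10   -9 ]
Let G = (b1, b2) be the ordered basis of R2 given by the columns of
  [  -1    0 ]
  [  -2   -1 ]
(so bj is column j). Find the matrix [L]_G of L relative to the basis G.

With P the matrix whose columns are b1, b2, [L]_G = P^(-1) A P.
Column by column: L(b1) = A b1 = <3, 8>; its G-coordinates <-3, -2> give column 1.
Continuing for each basis vector yields [L]_G = [[-3, -3], [-2, -3]].

[[-3, -3], [-2, -3]]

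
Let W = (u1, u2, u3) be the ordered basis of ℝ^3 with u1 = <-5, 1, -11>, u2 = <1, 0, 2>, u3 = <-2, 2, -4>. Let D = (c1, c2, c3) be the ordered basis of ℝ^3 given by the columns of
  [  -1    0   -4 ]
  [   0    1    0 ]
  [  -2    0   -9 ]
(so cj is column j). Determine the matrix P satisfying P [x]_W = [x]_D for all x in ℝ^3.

Let M have columns uj and N have columns cj. Then for every x, N [x]_D = x = M [x]_W, so P = N^(-1) M.
Since det N = 1, N^(-1) has integer entries; multiplying gives P = [[1, -1, 2], [1, 0, 2], [1, 0, 0]].

[[1, -1, 2], [1, 0, 2], [1, 0, 0]]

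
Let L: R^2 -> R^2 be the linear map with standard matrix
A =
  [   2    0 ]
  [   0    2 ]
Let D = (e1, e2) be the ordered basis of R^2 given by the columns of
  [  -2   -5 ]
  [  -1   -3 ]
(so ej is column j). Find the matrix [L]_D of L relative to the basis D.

[[2, 0], [0, 2]]

The j-th column of [L]_D is [L(ej)]_D.
L(e1) = A e1 = [-4, -2] = 2e1 + 0·e2, so column 1 is [2, 0].
Repeating for e2 and assembling the columns gives [[2, 0], [0, 2]].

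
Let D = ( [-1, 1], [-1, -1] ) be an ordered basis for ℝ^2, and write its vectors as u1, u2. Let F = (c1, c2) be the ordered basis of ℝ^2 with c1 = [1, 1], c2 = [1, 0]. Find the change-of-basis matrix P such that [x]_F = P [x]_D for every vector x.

[[1, -1], [-2, 0]]

Column j of P is [uj]_F, since P maps D-coordinates to F-coordinates.
Expressing u1 in F: u1 = c1 - 2c2, so column 1 of P is [1, -2].
Doing the same for each uj gives P = [[1, -1], [-2, 0]].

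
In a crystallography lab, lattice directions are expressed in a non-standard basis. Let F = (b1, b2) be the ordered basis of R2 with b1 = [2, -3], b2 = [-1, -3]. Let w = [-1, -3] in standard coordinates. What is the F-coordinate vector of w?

[0, 1]

Write w = c_1 b1 + c_2 b2 and solve for the c_i.
System: 2c_1 - c_2 = -1, -3c_1 - 3c_2 = -3; solving gives c_1 = 0, c_2 = 1.
Check: 0·b1 + b2 = [-1, -3].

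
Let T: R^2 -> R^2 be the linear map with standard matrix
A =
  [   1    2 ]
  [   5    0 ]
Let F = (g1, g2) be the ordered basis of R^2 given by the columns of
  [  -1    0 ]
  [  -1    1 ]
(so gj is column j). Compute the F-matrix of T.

With P the matrix whose columns are g1, g2, [T]_F = P^(-1) A P.
Column by column: T(g1) = A g1 = <-3, -5>; its F-coordinates <3, -2> give column 1.
Continuing for each basis vector yields [T]_F = [[3, -2], [-2, -2]].

[[3, -2], [-2, -2]]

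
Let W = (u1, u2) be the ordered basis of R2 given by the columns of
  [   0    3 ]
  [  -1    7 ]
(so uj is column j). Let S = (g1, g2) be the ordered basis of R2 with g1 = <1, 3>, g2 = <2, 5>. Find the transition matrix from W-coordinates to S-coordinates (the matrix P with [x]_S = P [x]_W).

[[-2, -1], [1, 2]]

Take x = uj: its W-coordinates are the j-th standard unit vector, so P e_j — column j of P — equals [uj]_S.
u1 = -2g1 + g2, giving column 1 = <-2, 1>; repeating for each j gives P = [[-2, -1], [1, 2]].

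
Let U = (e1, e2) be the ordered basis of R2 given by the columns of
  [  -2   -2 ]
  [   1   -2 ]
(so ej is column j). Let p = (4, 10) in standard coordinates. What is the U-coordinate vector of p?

We seek scalars with c_1 e1 + c_2 e2 = p; equivalently solve M c = p where the columns of M are e1, e2.
System: -2c_1 - 2c_2 = 4, c_1 - 2c_2 = 10; solving gives c_1 = 2, c_2 = -4.
Check: 2e1 - 4e2 = (4, 10).

(2, -4)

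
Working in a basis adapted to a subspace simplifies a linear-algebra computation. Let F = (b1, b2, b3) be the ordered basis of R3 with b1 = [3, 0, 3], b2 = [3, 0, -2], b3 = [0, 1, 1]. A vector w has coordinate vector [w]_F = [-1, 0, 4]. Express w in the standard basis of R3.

[-3, 4, 1]

w = M [w]_F, where M has columns b1, ..., b3.
Carrying out the matrix-vector product, w = [-3, 4, 1].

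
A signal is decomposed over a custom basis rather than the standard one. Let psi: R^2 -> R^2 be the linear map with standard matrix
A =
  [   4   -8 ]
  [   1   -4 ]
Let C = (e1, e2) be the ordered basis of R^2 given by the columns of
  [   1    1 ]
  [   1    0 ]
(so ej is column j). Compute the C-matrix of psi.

[[-3, 1], [-1, 3]]

The j-th column of [psi]_C is [psi(ej)]_C.
psi(e1) = A e1 = [-4, -3] = -3e1 - e2, so column 1 is [-3, -1].
Repeating for e2 and assembling the columns gives [[-3, 1], [-1, 3]].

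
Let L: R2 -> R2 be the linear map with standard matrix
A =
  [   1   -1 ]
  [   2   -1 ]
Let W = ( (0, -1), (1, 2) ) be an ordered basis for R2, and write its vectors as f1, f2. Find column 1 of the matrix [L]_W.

Compute L(f1) = A f1 = (1, 1) in standard coordinates.
Then write this in W-coordinates: solve for y in y_1 f1 + y_2 f2 = (1, 1).
This gives y = (1, 1), which is column 1 of [L]_W.

(1, 1)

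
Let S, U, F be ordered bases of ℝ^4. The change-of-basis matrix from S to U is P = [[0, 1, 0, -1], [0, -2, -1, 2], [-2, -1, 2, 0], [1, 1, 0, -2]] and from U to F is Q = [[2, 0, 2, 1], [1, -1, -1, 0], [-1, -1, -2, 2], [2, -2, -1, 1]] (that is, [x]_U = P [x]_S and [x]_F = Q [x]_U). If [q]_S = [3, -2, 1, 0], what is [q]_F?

[-7, -3, 5, -7]

Apply P to get U-coordinates [-2, 3, -2, 1], then Q to get F-coordinates.
The result is [q]_F = [-7, -3, 5, -7].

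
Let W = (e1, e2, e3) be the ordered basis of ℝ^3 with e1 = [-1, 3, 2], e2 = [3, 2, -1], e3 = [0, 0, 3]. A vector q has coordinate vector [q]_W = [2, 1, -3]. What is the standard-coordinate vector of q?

[1, 8, -6]

q = M [q]_W, where M has columns e1, ..., e3.
Carrying out the matrix-vector product, q = [1, 8, -6].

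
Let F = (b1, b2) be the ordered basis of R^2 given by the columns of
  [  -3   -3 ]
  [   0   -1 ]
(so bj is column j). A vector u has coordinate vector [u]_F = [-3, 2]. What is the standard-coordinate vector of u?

[3, -2]

u = M [u]_F, where M has columns b1, b2.
Carrying out the matrix-vector product, u = [3, -2].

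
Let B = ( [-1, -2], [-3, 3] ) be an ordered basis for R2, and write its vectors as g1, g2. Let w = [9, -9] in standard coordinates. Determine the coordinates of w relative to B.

We seek scalars with c_1 g1 + c_2 g2 = w; equivalently solve M c = w where the columns of M are g1, g2.
System: -c_1 - 3c_2 = 9, -2c_1 + 3c_2 = -9; solving gives c_1 = 0, c_2 = -3.
Check: 0·g1 - 3g2 = [9, -9].

[0, -3]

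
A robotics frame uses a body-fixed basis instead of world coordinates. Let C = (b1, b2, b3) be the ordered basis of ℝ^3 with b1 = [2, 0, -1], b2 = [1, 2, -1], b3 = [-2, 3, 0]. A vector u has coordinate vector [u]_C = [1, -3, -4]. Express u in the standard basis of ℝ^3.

[7, -18, 2]

The coordinates say u = b1 - 3b2 - 4b3; adding the scaled basis vectors gives [7, -18, 2].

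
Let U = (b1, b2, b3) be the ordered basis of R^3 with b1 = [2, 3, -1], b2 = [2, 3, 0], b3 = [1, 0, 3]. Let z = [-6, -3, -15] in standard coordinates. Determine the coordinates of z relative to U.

[z]_U is the unique c with M c = z, where M has columns b1, ..., b3.
Row-reducing the augmented matrix [M | z] gives c = (3, -4, -4).
Check: 3b1 - 4b2 - 4b3 = [-6, -3, -15].

[3, -4, -4]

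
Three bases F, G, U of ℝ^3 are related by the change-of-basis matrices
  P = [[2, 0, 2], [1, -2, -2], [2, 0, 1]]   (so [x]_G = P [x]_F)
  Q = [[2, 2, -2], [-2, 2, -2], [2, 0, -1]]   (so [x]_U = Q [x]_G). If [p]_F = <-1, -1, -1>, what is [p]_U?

Apply P to get G-coordinates <-4, 3, -3>, then Q to get U-coordinates.
The result is [p]_U = <4, 20, -5>.

<4, 20, -5>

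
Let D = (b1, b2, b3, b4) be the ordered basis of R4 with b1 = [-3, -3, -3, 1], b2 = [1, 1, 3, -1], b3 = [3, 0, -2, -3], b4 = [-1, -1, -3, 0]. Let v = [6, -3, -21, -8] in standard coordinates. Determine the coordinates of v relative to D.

[v]_D is the unique c with M c = v, where M has columns b1, ..., b4.
Solving this 4x4 system gives c = (-1, -2, 3, 4).
Check: -b1 - 2b2 + 3b3 + 4b4 = [6, -3, -21, -8].

[-1, -2, 3, 4]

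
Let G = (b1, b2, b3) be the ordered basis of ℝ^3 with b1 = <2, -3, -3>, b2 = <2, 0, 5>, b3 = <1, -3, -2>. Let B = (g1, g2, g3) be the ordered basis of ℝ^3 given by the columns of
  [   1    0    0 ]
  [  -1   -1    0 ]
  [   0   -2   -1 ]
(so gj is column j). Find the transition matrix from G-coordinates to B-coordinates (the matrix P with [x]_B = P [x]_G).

[[2, 2, 1], [1, -2, 2], [1, -1, -2]]

Column j of P is [bj]_B, since P maps G-coordinates to B-coordinates.
Expressing b1 in B: b1 = 2g1 + g2 + g3, so column 1 of P is <2, 1, 1>.
Doing the same for each bj gives P = [[2, 2, 1], [1, -2, 2], [1, -1, -2]].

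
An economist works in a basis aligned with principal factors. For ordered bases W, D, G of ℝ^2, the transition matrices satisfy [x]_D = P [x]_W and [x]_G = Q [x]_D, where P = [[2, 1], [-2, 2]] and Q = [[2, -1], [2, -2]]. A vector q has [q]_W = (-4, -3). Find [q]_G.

Apply P to get D-coordinates (-11, 2), then Q to get G-coordinates.
The result is [q]_G = (-24, -26).

(-24, -26)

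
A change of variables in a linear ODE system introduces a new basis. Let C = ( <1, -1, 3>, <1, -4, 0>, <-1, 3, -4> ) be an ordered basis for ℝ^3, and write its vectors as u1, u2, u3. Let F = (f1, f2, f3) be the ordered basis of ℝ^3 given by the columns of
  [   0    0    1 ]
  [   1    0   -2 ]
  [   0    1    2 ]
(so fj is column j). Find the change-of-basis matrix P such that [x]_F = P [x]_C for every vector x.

[[1, -2, 1], [1, -2, -2], [1, 1, -1]]

Take x = uj: its C-coordinates are the j-th standard unit vector, so P e_j — column j of P — equals [uj]_F.
u1 = f1 + f2 + f3, giving column 1 = <1, 1, 1>; repeating for each j gives P = [[1, -2, 1], [1, -2, -2], [1, 1, -1]].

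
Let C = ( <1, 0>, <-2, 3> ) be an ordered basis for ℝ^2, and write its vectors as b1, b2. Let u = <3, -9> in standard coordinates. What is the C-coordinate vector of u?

Write u = c_1 b1 + c_2 b2 and solve for the c_i.
System: c_1 - 2c_2 = 3, 0c_1 + 3c_2 = -9; solving gives c_1 = -3, c_2 = -3.
Check: -3b1 - 3b2 = <3, -9>.

<-3, -3>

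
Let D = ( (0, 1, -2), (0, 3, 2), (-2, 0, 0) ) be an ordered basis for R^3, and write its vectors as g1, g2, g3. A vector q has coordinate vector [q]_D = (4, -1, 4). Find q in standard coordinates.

By definition q = 4g1 - g2 + 4g3.
Summing componentwise gives (-8, 1, -10).

(-8, 1, -10)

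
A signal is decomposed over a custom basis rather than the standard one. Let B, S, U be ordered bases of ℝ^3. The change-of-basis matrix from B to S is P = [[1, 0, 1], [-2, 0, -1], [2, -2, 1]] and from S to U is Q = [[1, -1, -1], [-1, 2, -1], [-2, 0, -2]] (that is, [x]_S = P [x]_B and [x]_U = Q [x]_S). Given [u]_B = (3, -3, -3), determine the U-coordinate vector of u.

First [u]_S = P [u]_B = (0, -3, 9).
Then [u]_U = Q [u]_S = (-6, -15, -18).

(-6, -15, -18)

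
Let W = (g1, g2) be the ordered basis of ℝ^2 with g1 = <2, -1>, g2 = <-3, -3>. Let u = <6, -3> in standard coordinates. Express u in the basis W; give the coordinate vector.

<3, 0>

Write u = c_1 g1 + c_2 g2 and solve for the c_i.
System: 2c_1 - 3c_2 = 6, -c_1 - 3c_2 = -3; solving gives c_1 = 3, c_2 = 0.
Check: 3g1 + 0·g2 = <6, -3>.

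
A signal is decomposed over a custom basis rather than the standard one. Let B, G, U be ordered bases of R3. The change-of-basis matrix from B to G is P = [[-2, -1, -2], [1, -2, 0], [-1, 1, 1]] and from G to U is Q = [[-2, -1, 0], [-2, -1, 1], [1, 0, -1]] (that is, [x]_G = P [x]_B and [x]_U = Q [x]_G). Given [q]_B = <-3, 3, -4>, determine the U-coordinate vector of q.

First [q]_G = P [q]_B = <11, -9, 2>.
Then [q]_U = Q [q]_G = <-13, -11, 9>.

<-13, -11, 9>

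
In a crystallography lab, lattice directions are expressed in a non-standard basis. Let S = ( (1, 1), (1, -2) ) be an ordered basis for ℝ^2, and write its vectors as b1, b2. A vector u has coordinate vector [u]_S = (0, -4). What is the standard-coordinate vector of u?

u = M [u]_S, where M has columns b1, b2.
Carrying out the matrix-vector product, u = (-4, 8).

(-4, 8)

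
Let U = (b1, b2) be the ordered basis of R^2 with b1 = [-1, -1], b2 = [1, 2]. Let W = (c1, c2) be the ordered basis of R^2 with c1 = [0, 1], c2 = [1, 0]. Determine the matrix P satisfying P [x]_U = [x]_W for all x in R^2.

[[-1, 2], [-1, 1]]

Column j of P is [bj]_W, since P maps U-coordinates to W-coordinates.
Expressing b1 in W: b1 = -c1 - c2, so column 1 of P is [-1, -1].
Doing the same for each bj gives P = [[-1, 2], [-1, 1]].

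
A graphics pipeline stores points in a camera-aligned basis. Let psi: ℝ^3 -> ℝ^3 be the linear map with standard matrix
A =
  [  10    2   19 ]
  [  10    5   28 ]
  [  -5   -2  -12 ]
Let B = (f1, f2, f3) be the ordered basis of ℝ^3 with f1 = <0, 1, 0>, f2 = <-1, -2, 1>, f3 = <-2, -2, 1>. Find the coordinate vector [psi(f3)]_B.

<2, -1, 3>

Column 3 of [psi]_B is the B-coordinate vector of psi(f3).
In standard coordinates psi(f3) = A f3 = <-5, -2, 2>.
Converting to B: <-5, -2, 2> = 2f1 - f2 + 3f3, so the coordinate vector is <2, -1, 3>.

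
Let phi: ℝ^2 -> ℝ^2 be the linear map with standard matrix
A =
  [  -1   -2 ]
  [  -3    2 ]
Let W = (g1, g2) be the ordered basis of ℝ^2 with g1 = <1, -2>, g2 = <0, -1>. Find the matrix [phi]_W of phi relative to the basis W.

Let P have columns g1, g2. Then [phi]_W = P^(-1) A P.
Here det P = -1, so P^(-1) is integer; computing A P first and then P^(-1)(A P) gives [[3, 2], [1, -2]].

[[3, 2], [1, -2]]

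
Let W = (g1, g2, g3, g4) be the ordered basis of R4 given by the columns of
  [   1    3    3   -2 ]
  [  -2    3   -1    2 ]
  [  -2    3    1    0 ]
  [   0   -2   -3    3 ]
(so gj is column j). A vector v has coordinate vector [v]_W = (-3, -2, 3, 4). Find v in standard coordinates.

(-8, 5, 3, 7)

The coordinates say v = -3g1 - 2g2 + 3g3 + 4g4; adding the scaled basis vectors gives (-8, 5, 3, 7).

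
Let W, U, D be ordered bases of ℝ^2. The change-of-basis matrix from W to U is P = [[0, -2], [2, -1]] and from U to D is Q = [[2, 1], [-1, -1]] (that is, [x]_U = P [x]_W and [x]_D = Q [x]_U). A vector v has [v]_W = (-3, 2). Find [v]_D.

(-16, 12)

Apply P to get U-coordinates (-4, -8), then Q to get D-coordinates.
The result is [v]_D = (-16, 12).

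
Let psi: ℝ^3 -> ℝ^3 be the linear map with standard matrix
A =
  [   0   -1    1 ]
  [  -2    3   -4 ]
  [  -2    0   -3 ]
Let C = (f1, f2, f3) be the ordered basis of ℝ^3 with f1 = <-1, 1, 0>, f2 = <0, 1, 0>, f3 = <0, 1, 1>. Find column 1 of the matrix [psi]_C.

Column 1 of [psi]_C is the C-coordinate vector of psi(f1).
In standard coordinates psi(f1) = A f1 = <-1, 5, 2>.
Converting to C: <-1, 5, 2> = f1 + 2f2 + 2f3, so the coordinate vector is <1, 2, 2>.

<1, 2, 2>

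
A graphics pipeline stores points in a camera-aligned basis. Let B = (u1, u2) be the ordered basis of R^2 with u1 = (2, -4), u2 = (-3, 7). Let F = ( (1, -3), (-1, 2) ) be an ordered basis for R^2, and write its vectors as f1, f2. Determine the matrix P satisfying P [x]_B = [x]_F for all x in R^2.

[[0, -1], [-2, 2]]

Take x = uj: its B-coordinates are the j-th standard unit vector, so P e_j — column j of P — equals [uj]_F.
u1 = 0·f1 - 2f2, giving column 1 = (0, -2); repeating for each j gives P = [[0, -1], [-2, 2]].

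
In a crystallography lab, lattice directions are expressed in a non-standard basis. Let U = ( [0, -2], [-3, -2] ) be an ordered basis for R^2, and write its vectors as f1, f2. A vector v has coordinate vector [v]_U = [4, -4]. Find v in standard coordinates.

[12, 0]

v = M [v]_U, where M has columns f1, f2.
Carrying out the matrix-vector product, v = [12, 0].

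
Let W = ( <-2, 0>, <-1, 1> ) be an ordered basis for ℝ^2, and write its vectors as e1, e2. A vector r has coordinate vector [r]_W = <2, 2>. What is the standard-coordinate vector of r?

The coordinates say r = 2e1 + 2e2; adding the scaled basis vectors gives <-6, 2>.

<-6, 2>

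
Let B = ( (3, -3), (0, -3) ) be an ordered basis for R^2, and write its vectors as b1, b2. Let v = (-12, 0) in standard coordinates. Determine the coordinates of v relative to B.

Write v = c_1 b1 + c_2 b2 and solve for the c_i.
System: 3c_1 + 0c_2 = -12, -3c_1 - 3c_2 = 0; solving gives c_1 = -4, c_2 = 4.
Check: -4b1 + 4b2 = (-12, 0).

(-4, 4)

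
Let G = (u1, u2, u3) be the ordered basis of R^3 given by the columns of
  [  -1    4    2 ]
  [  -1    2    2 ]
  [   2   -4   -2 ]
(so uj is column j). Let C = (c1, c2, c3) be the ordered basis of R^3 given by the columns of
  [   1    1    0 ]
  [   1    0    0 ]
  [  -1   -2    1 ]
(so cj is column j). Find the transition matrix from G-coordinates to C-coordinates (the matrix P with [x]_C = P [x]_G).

[[-1, 2, 2], [0, 2, 0], [1, 2, 0]]

Let M have columns uj and N have columns cj. Then for every x, N [x]_C = x = M [x]_G, so P = N^(-1) M.
Since det N = -1, N^(-1) has integer entries; multiplying gives P = [[-1, 2, 2], [0, 2, 0], [1, 2, 0]].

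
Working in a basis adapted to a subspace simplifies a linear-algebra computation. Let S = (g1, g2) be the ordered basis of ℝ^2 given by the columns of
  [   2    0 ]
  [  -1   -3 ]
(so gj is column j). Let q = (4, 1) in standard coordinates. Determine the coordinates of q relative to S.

We seek scalars with c_1 g1 + c_2 g2 = q; equivalently solve M c = q where the columns of M are g1, g2.
System: 2c_1 + 0c_2 = 4, -c_1 - 3c_2 = 1; solving gives c_1 = 2, c_2 = -1.
Check: 2g1 - g2 = (4, 1).

(2, -1)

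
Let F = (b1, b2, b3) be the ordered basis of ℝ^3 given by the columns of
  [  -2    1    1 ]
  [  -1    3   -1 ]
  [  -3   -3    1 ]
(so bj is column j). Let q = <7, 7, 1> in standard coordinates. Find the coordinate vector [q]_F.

[q]_F is the unique c with M c = q, where M has columns b1, ..., b3.
Gaussian elimination on [M | q] yields c = (-2, 2, 1).
Check: -2b1 + 2b2 + b3 = <7, 7, 1>.

<-2, 2, 1>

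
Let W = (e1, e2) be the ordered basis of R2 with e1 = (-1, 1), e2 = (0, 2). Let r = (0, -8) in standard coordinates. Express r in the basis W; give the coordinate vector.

[r]_W is the unique c with M c = r, where M has columns e1, e2.
System: -c_1 + 0c_2 = 0, c_1 + 2c_2 = -8; solving gives c_1 = 0, c_2 = -4.
Check: 0·e1 - 4e2 = (0, -8).

(0, -4)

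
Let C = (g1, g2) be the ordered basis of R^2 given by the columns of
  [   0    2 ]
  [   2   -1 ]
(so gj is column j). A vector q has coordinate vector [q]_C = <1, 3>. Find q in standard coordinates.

<6, -1>

By definition q = g1 + 3g2.
Summing componentwise gives <6, -1>.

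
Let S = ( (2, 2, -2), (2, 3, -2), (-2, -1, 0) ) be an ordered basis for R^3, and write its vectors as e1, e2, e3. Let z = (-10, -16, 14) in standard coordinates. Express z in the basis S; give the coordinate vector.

We seek scalars with c_1 e1 + ... + c_3 e3 = z; equivalently solve M c = z where the columns of M are e1, ..., e3.
Row-reducing the augmented matrix [M | z] gives c = (-3, -4, -2).
Check: -3e1 - 4e2 - 2e3 = (-10, -16, 14).

(-3, -4, -2)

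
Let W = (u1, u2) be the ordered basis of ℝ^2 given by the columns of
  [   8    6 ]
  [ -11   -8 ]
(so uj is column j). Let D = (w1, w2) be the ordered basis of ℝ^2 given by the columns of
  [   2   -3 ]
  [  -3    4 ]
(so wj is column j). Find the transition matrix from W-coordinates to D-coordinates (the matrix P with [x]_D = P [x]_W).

[[1, 0], [-2, -2]]

Column j of P is [uj]_D, since P maps W-coordinates to D-coordinates.
Expressing u1 in D: u1 = w1 - 2w2, so column 1 of P is [1, -2].
Doing the same for each uj gives P = [[1, 0], [-2, -2]].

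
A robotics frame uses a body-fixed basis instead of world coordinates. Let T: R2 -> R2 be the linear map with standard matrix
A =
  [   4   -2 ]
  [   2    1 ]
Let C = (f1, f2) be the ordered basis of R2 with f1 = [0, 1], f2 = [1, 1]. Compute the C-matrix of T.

Let P have columns f1, f2. Then [T]_C = P^(-1) A P.
Here det P = -1, so P^(-1) is integer; computing A P first and then P^(-1)(A P) gives [[3, 1], [-2, 2]].

[[3, 1], [-2, 2]]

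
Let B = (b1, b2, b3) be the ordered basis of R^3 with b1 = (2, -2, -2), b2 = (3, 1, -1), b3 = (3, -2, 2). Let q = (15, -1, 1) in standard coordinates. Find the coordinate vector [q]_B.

[q]_B is the unique c with M c = q, where M has columns b1, ..., b3.
Gaussian elimination on [M | q] yields c = (0, 3, 2).
Check: 0·b1 + 3b2 + 2b3 = (15, -1, 1).

(0, 3, 2)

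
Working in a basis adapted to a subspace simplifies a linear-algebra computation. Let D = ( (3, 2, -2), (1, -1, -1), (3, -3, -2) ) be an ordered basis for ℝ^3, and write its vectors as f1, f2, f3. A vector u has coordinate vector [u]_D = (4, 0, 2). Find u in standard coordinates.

The coordinates say u = 4f1 + 0·f2 + 2f3; adding the scaled basis vectors gives (18, 2, -12).

(18, 2, -12)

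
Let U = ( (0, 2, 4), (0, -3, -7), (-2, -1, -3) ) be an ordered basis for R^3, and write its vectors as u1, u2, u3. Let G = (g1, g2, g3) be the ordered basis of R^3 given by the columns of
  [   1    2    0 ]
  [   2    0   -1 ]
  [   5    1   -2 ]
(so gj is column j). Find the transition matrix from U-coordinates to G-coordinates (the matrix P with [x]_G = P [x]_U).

Column j of P is [uj]_G, since P maps U-coordinates to G-coordinates.
Expressing u1 in G: u1 = 0·g1 + 0·g2 - 2g3, so column 1 of P is (0, 0, -2).
Doing the same for each uj gives P = [[0, -2, 0], [0, 1, -1], [-2, -1, 1]].

[[0, -2, 0], [0, 1, -1], [-2, -1, 1]]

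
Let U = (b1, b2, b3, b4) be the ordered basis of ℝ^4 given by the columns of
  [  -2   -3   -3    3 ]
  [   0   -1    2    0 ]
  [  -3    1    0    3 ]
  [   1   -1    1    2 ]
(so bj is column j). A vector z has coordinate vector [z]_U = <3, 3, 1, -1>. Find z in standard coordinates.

<-21, -1, -9, -1>

By definition z = 3b1 + 3b2 + b3 - b4.
Summing componentwise gives <-21, -1, -9, -1>.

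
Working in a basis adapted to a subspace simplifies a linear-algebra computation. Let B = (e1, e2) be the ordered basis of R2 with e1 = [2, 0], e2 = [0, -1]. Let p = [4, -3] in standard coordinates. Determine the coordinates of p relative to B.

[2, 3]

We seek scalars with c_1 e1 + c_2 e2 = p; equivalently solve M c = p where the columns of M are e1, e2.
System: 2c_1 + 0c_2 = 4, 0c_1 - c_2 = -3; solving gives c_1 = 2, c_2 = 3.
Check: 2e1 + 3e2 = [4, -3].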